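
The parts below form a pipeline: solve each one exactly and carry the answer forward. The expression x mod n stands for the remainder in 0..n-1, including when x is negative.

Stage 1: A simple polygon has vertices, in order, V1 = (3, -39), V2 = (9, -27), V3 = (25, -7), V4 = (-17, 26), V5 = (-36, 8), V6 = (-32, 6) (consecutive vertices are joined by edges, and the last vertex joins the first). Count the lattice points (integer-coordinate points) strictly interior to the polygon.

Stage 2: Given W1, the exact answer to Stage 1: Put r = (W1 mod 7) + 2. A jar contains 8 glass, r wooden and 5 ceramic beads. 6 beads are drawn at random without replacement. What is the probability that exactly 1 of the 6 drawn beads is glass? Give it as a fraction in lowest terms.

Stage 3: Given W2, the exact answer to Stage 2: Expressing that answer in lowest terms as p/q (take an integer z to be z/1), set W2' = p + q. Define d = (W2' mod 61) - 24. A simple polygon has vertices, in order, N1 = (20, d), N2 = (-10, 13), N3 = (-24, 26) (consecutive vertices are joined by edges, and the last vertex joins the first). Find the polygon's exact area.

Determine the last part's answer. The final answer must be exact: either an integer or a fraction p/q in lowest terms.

Stage 1: cross terms: (3*-27 - 9*-39)=270, (9*-7 - 25*-27)=612, (25*26 - -17*-7)=531, (-17*8 - -36*26)=800, (-36*6 - -32*8)=40, (-32*-39 - 3*6)=1230; twice the area = |3483| = 3483; area = 3483/2; boundary points = 6 + 4 + 3 + 1 + 2 + 5 = 21; strictly interior points = area - boundary/2 + 1 = 1732; answer 1732
Stage 2: W1 = 1732; r = 5; total draws C(18,6) = 18564; favorable C(8,1)*C(10,5) = 2016; P = 24/221; answer 24/221
Stage 3: W2 = 24/221; threaded value p + q = 245; d = -23; cross terms: (20*13 - -10*-23)=30, (-10*26 - -24*13)=52, (-24*-23 - 20*26)=32; twice the area = |114| = 114; area = 57; answer 57

57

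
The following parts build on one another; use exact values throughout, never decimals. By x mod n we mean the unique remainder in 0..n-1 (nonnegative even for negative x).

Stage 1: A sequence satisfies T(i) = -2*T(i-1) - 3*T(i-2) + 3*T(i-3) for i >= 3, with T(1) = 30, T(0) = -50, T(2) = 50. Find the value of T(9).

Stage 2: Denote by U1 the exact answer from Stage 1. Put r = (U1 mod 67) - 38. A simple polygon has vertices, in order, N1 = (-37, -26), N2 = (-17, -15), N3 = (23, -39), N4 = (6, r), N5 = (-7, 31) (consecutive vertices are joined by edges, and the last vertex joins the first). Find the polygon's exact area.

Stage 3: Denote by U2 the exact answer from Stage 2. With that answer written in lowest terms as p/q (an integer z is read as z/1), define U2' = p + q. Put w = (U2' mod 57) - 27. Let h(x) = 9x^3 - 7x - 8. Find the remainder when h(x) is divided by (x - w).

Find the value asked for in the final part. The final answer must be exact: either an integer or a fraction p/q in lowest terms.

Stage 1: T(3) = -2*(50) - 3*(30) + 3*(-50) = -340; iterating: T(3)=-340, T(4)=620, T(5)=-70, T(6)=-2740, T(7)=7550, T(8)=-7090, T(9)=-16690; answer -16690
Stage 2: U1 = -16690; r = 22; cross terms: (-37*-15 - -17*-26)=113, (-17*-39 - 23*-15)=1008, (23*22 - 6*-39)=740, (6*31 - -7*22)=340, (-7*-26 - -37*31)=1329; twice the area = |3530| = 3530; area = 1765; answer 1765
Stage 3: U2 = 1765; threaded value p + q = 1766; w = 29; remainder = value at the root: 9*(29)^3 - 7*(29)^1 - 8 = (219501) + (-203) + (-8) = 219290; answer 219290

219290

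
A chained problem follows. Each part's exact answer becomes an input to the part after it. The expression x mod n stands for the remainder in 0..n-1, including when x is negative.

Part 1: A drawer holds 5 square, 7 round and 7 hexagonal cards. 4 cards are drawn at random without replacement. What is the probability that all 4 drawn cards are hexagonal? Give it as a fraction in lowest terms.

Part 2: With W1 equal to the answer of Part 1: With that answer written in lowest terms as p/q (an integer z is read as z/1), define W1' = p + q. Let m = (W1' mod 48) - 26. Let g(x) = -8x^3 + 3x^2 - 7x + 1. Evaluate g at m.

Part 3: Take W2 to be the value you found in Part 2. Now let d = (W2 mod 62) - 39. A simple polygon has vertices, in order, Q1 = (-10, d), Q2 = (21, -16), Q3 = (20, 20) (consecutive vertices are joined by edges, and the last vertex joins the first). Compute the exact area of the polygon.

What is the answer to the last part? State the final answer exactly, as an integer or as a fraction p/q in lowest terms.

561

Part 1: total draws C(19,4) = 3876; favorable C(7,4) = 35; P = 35/3876; answer 35/3876
Part 2: W1 = 35/3876; threaded value p + q = 3911; m = -3; -8*(-3)^3 + 3*(-3)^2 - 7*(-3)^1 + 1 = (216) + (27) + (21) + (1) = 265; answer 265
Part 3: W2 = 265; d = -22; cross terms: (-10*-16 - 21*-22)=622, (21*20 - 20*-16)=740, (20*-22 - -10*20)=-240; twice the area = |1122| = 1122; area = 561; answer 561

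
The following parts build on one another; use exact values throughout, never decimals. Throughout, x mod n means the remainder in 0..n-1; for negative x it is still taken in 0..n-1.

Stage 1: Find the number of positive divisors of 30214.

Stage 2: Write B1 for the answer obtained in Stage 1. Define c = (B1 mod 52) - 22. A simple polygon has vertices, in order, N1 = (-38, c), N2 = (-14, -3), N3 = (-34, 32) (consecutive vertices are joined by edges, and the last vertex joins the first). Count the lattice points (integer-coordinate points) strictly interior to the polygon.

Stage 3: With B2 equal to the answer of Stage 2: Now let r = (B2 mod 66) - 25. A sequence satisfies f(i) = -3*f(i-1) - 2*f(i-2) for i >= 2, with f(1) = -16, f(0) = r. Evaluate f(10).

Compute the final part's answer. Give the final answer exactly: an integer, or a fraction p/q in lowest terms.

Stage 1: 30214 = 2 * 15107; number of divisors = (1+1) * (1+1) = 4; answer 4
Stage 2: B1 = 4; c = -18; cross terms: (-38*-3 - -14*-18)=-138, (-14*32 - -34*-3)=-550, (-34*-18 - -38*32)=1828; twice the area = |1140| = 1140; area = 570; boundary points = 3 + 5 + 2 = 10; strictly interior points = area - boundary/2 + 1 = 566; answer 566
Stage 3: B2 = 566; r = 13; f(2) = -3*(-16) - 2*(13) = 22; iterating: f(2)=22, f(3)=-34, f(4)=58, f(5)=-106, f(6)=202, f(7)=-394, f(8)=778, f(9)=-1546, f(10)=3082; answer 3082

3082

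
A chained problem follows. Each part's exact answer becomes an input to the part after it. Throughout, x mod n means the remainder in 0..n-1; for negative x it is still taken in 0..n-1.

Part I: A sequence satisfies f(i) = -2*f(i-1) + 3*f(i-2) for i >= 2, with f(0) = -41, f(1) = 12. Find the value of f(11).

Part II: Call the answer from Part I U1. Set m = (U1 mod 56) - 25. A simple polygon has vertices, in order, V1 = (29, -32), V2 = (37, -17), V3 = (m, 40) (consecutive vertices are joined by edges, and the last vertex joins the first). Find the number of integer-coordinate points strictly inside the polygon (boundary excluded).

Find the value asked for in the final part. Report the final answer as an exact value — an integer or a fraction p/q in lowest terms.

Part I: f(2) = -2*(12) + 3*(-41) = -147; iterating: f(2)=-147, f(3)=330, f(4)=-1101, f(5)=3192, f(6)=-9687, f(7)=28950, f(8)=-86961, f(9)=260772, f(10)=-782427, f(11)=2347170; answer 2347170
Part II: U1 = 2347170; m = 17; cross terms: (29*-17 - 37*-32)=691, (37*40 - 17*-17)=1769, (17*-32 - 29*40)=-1704; twice the area = |756| = 756; area = 378; boundary points = 1 + 1 + 12 = 14; strictly interior points = area - boundary/2 + 1 = 372; answer 372

372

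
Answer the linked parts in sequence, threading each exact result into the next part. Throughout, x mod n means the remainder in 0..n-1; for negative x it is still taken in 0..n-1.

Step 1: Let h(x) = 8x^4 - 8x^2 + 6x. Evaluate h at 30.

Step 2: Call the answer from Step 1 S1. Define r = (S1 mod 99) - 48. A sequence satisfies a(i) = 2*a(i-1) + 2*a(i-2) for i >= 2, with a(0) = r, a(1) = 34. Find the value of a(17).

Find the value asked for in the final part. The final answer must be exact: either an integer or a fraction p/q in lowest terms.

Step 1: 8*(30)^4 - 8*(30)^2 + 6*(30)^1 = (6480000) + (-7200) + (180) = 6472980; answer 6472980
Step 2: S1 = 6472980; r = 15; a(2) = 2*(34) + 2*(15) = 98; iterating: a(2)=98, a(3)=264, a(4)=724, a(5)=1976, a(6)=5400, a(7)=14752, a(8)=40304, a(9)=110112, a(10)=300832, a(11)=821888, a(12)=2245440, a(13)=6134656, a(14)=16760192, a(15)=45789696, a(16)=125099776, a(17)=341778944; answer 341778944

341778944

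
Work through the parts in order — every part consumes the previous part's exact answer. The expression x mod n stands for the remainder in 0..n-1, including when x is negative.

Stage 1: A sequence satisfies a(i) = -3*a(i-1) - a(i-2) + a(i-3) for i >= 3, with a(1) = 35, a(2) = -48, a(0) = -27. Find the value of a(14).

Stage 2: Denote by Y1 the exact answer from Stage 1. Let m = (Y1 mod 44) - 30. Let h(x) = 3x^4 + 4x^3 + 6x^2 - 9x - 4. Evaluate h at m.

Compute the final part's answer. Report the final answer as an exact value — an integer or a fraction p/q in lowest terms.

82

Stage 1: a(3) = -3*(-48) - 1*(35) + 1*(-27) = 82; iterating: a(3)=82, a(4)=-163, a(5)=359, a(6)=-832, a(7)=1974, a(8)=-4731, a(9)=11387, a(10)=-27456, a(11)=66250, a(12)=-159907, a(13)=386015, a(14)=-931888; answer -931888
Stage 2: Y1 = -931888; m = 2; 3*(2)^4 + 4*(2)^3 + 6*(2)^2 - 9*(2)^1 - 4 = (48) + (32) + (24) + (-18) + (-4) = 82; answer 82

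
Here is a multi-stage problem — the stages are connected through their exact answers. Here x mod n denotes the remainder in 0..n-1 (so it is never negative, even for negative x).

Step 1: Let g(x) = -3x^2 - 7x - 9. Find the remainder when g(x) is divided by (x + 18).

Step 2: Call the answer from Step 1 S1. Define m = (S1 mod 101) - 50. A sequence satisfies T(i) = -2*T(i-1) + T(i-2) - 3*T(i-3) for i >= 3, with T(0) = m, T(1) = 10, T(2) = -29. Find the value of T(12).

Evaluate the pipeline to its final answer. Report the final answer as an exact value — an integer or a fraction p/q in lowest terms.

Step 1: remainder = value at the root: -3*(-18)^2 - 7*(-18)^1 - 9 = (-972) + (126) + (-9) = -855; answer -855
Step 2: S1 = -855; m = 4; T(3) = -2*(-29) + 1*(10) - 3*(4) = 56; iterating: T(3)=56, T(4)=-171, T(5)=485, T(6)=-1309, T(7)=3616, T(8)=-9996, T(9)=27535, T(10)=-75914, T(11)=209351, T(12)=-577221; answer -577221

-577221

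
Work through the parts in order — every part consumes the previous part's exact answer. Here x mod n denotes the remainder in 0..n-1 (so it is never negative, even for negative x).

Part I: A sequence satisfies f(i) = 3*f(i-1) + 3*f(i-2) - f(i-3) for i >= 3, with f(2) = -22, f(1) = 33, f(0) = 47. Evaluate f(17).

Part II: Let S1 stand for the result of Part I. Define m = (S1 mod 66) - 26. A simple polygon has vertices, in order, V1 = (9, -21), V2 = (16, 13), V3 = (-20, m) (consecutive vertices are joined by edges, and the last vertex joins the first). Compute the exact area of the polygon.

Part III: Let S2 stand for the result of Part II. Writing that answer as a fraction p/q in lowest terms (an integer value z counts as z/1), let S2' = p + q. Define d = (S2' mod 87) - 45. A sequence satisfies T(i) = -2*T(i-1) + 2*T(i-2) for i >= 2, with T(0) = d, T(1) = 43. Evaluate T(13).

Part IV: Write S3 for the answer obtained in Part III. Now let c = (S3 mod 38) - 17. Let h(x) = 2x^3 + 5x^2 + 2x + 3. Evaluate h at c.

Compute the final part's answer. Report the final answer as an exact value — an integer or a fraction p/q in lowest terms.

3292

Part I: f(3) = 3*(-22) + 3*(33) - 1*(47) = -14; iterating: f(3)=-14, f(4)=-141, f(5)=-443, f(6)=-1738, f(7)=-6402, f(8)=-23977, f(9)=-89399, f(10)=-333726, f(11)=-1245398, f(12)=-4647973, f(13)=-17346387, f(14)=-64737682, f(15)=-241604234, f(16)=-901679361, f(17)=-3365113103; answer -3365113103
Part II: S1 = -3365113103; m = 29; cross terms: (9*13 - 16*-21)=453, (16*29 - -20*13)=724, (-20*-21 - 9*29)=159; twice the area = |1336| = 1336; area = 668; answer 668
Part III: S2 = 668; threaded value p + q = 669; d = 15; T(2) = -2*(43) + 2*(15) = -56; iterating: T(2)=-56, T(3)=198, T(4)=-508, T(5)=1412, T(6)=-3840, T(7)=10504, T(8)=-28688, T(9)=78384, T(10)=-214144, T(11)=585056, T(12)=-1598400, T(13)=4366912; answer 4366912
Part IV: S3 = 4366912; c = 11; 2*(11)^3 + 5*(11)^2 + 2*(11)^1 + 3 = (2662) + (605) + (22) + (3) = 3292; answer 3292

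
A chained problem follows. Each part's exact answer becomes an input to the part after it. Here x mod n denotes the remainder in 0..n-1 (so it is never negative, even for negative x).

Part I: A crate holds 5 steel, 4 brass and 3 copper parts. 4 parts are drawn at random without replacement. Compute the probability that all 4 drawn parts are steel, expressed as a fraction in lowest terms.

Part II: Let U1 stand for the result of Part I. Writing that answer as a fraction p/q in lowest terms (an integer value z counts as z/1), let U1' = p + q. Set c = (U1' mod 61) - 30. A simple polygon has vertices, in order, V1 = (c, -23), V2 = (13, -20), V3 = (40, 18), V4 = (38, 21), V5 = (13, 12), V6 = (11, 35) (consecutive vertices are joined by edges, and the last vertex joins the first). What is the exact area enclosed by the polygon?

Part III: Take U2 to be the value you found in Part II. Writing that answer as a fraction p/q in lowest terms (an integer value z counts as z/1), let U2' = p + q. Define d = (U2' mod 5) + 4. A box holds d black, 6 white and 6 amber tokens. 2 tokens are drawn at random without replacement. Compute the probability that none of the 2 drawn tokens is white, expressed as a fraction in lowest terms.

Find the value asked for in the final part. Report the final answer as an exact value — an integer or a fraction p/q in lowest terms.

Part I: total draws C(12,4) = 495; favorable C(5,4) = 5; P = 1/99; answer 1/99
Part II: U1 = 1/99; threaded value p + q = 100; c = 9; cross terms: (9*-20 - 13*-23)=119, (13*18 - 40*-20)=1034, (40*21 - 38*18)=156, (38*12 - 13*21)=183, (13*35 - 11*12)=323, (11*-23 - 9*35)=-568; twice the area = |1247| = 1247; area = 1247/2; answer 1247/2
Part III: U2 = 1247/2; threaded value p + q = 1249; d = 8; total draws C(20,2) = 190; favorable C(14,2) = 91; P = 91/190; answer 91/190

91/190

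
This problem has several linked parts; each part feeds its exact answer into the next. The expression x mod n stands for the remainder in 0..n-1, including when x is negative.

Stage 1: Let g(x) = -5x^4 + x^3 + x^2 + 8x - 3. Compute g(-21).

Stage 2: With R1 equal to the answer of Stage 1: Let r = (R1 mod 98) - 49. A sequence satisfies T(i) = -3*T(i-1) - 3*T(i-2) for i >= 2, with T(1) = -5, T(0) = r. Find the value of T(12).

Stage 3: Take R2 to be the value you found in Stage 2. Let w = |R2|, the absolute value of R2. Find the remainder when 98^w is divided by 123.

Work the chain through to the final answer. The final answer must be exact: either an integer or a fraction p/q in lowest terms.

83

Stage 1: -5*(-21)^4 + 1*(-21)^3 + 1*(-21)^2 + 8*(-21)^1 - 3 = (-972405) + (-9261) + (441) + (-168) + (-3) = -981396; answer -981396
Stage 2: R1 = -981396; r = 25; T(2) = -3*(-5) - 3*(25) = -60; iterating: T(2)=-60, T(3)=195, T(4)=-405, T(5)=630, T(6)=-675, T(7)=135, T(8)=1620, T(9)=-5265, T(10)=10935, T(11)=-17010, T(12)=18225; answer 18225
Stage 3: R2 = 18225; w = 18225; squarings mod 123: 98^1=98, 98^2=10, 98^4=100, 98^8=37, 98^16=16, 98^32=10, 98^64=100, 98^128=37, 98^256=16, 98^512=10, 98^1024=100, 98^2048=37, 98^4096=16, 98^8192=10, 98^16384=100; 98^18225 = 98^1 * 98^16 * 98^32 * 98^256 * 98^512 * 98^1024 * 98^16384 = 83 (mod 123); answer 83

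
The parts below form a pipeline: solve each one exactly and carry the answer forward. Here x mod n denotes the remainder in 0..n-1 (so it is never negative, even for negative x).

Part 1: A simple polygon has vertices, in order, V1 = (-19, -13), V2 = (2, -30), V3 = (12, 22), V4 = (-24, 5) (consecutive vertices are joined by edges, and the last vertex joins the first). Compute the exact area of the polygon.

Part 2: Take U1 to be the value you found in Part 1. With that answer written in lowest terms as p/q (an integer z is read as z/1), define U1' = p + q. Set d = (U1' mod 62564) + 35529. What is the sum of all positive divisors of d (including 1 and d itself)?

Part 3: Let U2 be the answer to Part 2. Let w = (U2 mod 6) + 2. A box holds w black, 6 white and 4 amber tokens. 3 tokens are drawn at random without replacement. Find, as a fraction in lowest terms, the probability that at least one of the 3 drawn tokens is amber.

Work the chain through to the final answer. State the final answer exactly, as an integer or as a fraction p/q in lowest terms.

Part 1: cross terms: (-19*-30 - 2*-13)=596, (2*22 - 12*-30)=404, (12*5 - -24*22)=588, (-24*-13 - -19*5)=407; twice the area = |1995| = 1995; area = 1995/2; answer 1995/2
Part 2: U1 = 1995/2; threaded value p + q = 1997; d = 37526; 37526 = 2 * 29 * 647; sigma = (1 + 2) * (1 + 29) * (1 + 647) = 3 * 30 * 648 = 58320; answer 58320
Part 3: U2 = 58320; w = 2; total draws C(12,3) = 220; complement C(8,3) = 56; favorable 220 - 56 = 164; P = 41/55; answer 41/55

41/55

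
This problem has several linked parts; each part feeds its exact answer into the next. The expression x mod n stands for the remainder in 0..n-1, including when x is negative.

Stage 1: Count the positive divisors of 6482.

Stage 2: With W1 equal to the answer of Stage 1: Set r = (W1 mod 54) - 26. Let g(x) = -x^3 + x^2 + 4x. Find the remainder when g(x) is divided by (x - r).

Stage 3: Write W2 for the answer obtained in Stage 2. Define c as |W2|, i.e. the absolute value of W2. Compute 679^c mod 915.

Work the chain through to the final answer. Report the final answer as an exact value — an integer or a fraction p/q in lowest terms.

Stage 1: 6482 = 2 * 7 * 463; number of divisors = (1+1) * (1+1) * (1+1) = 8; answer 8
Stage 2: W1 = 8; r = -18; remainder = value at the root: -1*(-18)^3 + 1*(-18)^2 + 4*(-18)^1 = (5832) + (324) + (-72) = 6084; answer 6084
Stage 3: W2 = 6084; c = 6084; squarings mod 915: 679^1=679, 679^2=796, 679^4=436, 679^8=691, 679^16=766, 679^32=241, 679^64=436, 679^128=691, 679^256=766, 679^512=241, 679^1024=436, 679^2048=691, 679^4096=766; 679^6084 = 679^4 * 679^64 * 679^128 * 679^256 * 679^512 * 679^1024 * 679^4096 = 436 (mod 915); answer 436

436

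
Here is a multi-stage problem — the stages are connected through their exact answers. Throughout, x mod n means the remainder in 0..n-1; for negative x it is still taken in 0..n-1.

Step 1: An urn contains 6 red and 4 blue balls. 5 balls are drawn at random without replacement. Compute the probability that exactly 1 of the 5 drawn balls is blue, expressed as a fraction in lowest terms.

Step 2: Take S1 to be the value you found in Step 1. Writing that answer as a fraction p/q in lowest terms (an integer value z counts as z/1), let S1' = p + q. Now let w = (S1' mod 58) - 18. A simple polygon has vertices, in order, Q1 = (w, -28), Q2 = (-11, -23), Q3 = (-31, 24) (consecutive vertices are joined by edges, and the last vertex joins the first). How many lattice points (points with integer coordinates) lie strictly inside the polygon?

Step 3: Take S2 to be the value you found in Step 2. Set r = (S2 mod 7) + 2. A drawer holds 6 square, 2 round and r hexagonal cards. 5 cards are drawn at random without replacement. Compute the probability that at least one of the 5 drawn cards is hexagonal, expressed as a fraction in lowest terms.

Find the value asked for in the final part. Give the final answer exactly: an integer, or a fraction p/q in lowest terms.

Step 1: total draws C(10,5) = 252; favorable C(4,1)*C(6,4) = 60; P = 5/21; answer 5/21
Step 2: S1 = 5/21; threaded value p + q = 26; w = 8; cross terms: (8*-23 - -11*-28)=-492, (-11*24 - -31*-23)=-977, (-31*-28 - 8*24)=676; twice the area = |-793| = 793; area = 793/2; boundary points = 1 + 1 + 13 = 15; strictly interior points = area - boundary/2 + 1 = 390; answer 390
Step 3: S2 = 390; r = 7; total draws C(15,5) = 3003; complement C(8,5) = 56; favorable 3003 - 56 = 2947; P = 421/429; answer 421/429

421/429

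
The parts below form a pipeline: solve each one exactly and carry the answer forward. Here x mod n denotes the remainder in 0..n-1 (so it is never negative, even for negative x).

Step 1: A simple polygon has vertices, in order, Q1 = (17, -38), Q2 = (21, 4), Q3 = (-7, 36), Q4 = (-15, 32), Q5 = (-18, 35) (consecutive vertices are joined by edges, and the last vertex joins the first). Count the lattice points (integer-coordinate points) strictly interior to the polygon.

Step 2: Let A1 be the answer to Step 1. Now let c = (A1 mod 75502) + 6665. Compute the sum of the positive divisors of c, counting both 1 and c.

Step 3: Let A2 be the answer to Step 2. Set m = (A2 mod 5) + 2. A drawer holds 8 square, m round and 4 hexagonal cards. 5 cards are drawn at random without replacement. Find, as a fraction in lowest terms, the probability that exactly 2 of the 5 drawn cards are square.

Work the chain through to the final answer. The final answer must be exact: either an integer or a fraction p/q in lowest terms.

140/429

Step 1: cross terms: (17*4 - 21*-38)=866, (21*36 - -7*4)=784, (-7*32 - -15*36)=316, (-15*35 - -18*32)=51, (-18*-38 - 17*35)=89; twice the area = |2106| = 2106; area = 1053; boundary points = 2 + 4 + 4 + 3 + 1 = 14; strictly interior points = area - boundary/2 + 1 = 1047; answer 1047
Step 2: A1 = 1047; c = 7712; 7712 = 2^5 * 241; sigma = (1 + 2 + 4 + 8 + 16 + 32) * (1 + 241) = 63 * 242 = 15246; answer 15246
Step 3: A2 = 15246; m = 3; total draws C(15,5) = 3003; favorable C(8,2)*C(7,3) = 980; P = 140/429; answer 140/429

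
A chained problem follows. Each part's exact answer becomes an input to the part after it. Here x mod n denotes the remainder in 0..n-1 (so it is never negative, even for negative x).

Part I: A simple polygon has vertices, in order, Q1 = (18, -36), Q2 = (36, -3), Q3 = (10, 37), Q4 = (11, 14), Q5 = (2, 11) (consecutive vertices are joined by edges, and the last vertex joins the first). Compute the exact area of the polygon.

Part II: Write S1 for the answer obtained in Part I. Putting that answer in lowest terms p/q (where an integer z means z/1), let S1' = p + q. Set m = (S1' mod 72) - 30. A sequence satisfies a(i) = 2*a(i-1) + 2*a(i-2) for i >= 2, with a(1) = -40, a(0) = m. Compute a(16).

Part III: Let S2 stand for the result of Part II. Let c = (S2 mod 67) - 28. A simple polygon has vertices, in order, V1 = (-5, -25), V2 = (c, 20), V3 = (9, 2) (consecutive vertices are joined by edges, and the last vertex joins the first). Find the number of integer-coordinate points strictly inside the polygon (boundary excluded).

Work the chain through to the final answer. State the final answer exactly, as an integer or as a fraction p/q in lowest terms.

Part I: cross terms: (18*-3 - 36*-36)=1242, (36*37 - 10*-3)=1362, (10*14 - 11*37)=-267, (11*11 - 2*14)=93, (2*-36 - 18*11)=-270; twice the area = |2160| = 2160; area = 1080; answer 1080
Part II: S1 = 1080; threaded value p + q = 1081; m = -29; a(2) = 2*(-40) + 2*(-29) = -138; iterating: a(2)=-138, a(3)=-356, a(4)=-988, a(5)=-2688, a(6)=-7352, a(7)=-20080, a(8)=-54864, a(9)=-149888, a(10)=-409504, a(11)=-1118784, a(12)=-3056576, a(13)=-8350720, a(14)=-22814592, a(15)=-62330624, a(16)=-170290432; answer -170290432
Part III: S2 = -170290432; c = 23; cross terms: (-5*20 - 23*-25)=475, (23*2 - 9*20)=-134, (9*-25 - -5*2)=-215; twice the area = |126| = 126; area = 63; boundary points = 1 + 2 + 1 = 4; strictly interior points = area - boundary/2 + 1 = 62; answer 62

62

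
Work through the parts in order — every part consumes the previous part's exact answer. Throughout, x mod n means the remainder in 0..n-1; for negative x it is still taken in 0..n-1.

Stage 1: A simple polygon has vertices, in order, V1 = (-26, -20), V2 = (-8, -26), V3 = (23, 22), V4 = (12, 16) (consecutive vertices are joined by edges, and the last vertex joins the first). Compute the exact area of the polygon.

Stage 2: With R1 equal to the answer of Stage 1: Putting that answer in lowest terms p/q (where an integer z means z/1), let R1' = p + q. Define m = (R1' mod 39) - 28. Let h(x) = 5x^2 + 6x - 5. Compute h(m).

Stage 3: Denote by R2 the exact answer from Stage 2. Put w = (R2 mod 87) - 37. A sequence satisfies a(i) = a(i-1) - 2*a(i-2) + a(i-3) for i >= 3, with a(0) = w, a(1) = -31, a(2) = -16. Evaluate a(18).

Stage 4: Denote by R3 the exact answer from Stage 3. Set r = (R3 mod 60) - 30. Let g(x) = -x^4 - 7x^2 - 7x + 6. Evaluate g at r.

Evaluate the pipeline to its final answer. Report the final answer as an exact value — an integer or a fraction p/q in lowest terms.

Stage 1: cross terms: (-26*-26 - -8*-20)=516, (-8*22 - 23*-26)=422, (23*16 - 12*22)=104, (12*-20 - -26*16)=176; twice the area = |1218| = 1218; area = 609; answer 609
Stage 2: R1 = 609; threaded value p + q = 610; m = -3; 5*(-3)^2 + 6*(-3)^1 - 5 = (45) + (-18) + (-5) = 22; answer 22
Stage 3: R2 = 22; w = -15; a(3) = 1*(-16) - 2*(-31) + 1*(-15) = 31; iterating: a(3)=31, a(4)=32, a(5)=-46, a(6)=-79, a(7)=45, a(8)=157, a(9)=-12, a(10)=-281, a(11)=-100, a(12)=450, a(13)=369, a(14)=-631, a(15)=-919, a(16)=712, a(17)=1919, a(18)=-424; answer -424
Stage 4: R3 = -424; r = 26; -1*(26)^4 - 7*(26)^2 - 7*(26)^1 + 6 = (-456976) + (-4732) + (-182) + (6) = -461884; answer -461884

-461884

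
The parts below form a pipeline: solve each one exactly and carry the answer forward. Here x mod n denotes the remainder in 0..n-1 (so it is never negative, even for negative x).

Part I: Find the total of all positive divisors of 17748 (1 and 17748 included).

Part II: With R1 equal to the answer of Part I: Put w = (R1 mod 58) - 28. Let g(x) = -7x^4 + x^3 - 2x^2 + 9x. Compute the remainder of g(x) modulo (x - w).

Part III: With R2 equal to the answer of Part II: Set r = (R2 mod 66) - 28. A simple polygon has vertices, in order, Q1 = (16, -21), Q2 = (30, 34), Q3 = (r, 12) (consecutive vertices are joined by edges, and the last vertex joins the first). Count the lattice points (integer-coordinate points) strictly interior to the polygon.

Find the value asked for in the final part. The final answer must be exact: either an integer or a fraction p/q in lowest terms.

Part I: 17748 = 2^2 * 3^2 * 17 * 29; sigma = (1 + 2 + 4) * (1 + 3 + 9) * (1 + 17) * (1 + 29) = 7 * 13 * 18 * 30 = 49140; answer 49140
Part II: R1 = 49140; w = -14; remainder = value at the root: -7*(-14)^4 + 1*(-14)^3 - 2*(-14)^2 + 9*(-14)^1 = (-268912) + (-2744) + (-392) + (-126) = -272174; answer -272174
Part III: R2 = -272174; r = -18; cross terms: (16*34 - 30*-21)=1174, (30*12 - -18*34)=972, (-18*-21 - 16*12)=186; twice the area = |2332| = 2332; area = 1166; boundary points = 1 + 2 + 1 = 4; strictly interior points = area - boundary/2 + 1 = 1165; answer 1165

1165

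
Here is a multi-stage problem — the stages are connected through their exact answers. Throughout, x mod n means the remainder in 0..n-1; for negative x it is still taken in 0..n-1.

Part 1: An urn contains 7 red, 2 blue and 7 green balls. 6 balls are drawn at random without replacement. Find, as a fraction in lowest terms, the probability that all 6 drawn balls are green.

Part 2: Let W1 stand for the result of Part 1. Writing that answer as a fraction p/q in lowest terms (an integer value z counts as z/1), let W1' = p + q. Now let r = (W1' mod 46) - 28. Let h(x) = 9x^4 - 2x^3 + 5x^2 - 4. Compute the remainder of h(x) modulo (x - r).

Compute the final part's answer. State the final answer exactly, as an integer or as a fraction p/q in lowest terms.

Part 1: total draws C(16,6) = 8008; favorable C(7,6) = 7; P = 1/1144; answer 1/1144
Part 2: W1 = 1/1144; threaded value p + q = 1145; r = 13; remainder = value at the root: 9*(13)^4 - 2*(13)^3 + 5*(13)^2 - 4 = (257049) + (-4394) + (845) + (-4) = 253496; answer 253496

253496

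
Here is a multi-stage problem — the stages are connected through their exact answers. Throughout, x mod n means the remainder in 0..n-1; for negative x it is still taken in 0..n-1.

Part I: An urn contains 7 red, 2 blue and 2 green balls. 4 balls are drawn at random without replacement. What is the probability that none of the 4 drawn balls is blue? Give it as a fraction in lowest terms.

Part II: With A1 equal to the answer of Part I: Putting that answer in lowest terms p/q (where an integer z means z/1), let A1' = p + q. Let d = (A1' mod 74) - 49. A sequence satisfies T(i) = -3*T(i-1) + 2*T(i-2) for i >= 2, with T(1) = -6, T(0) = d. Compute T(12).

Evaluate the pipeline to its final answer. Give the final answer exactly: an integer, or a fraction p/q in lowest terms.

Part I: total draws C(11,4) = 330; favorable C(9,4) = 126; P = 21/55; answer 21/55
Part II: A1 = 21/55; threaded value p + q = 76; d = -47; T(2) = -3*(-6) + 2*(-47) = -76; iterating: T(2)=-76, T(3)=216, T(4)=-800, T(5)=2832, T(6)=-10096, T(7)=35952, T(8)=-128048, T(9)=456048, T(10)=-1624240, T(11)=5784816, T(12)=-20602928; answer -20602928

-20602928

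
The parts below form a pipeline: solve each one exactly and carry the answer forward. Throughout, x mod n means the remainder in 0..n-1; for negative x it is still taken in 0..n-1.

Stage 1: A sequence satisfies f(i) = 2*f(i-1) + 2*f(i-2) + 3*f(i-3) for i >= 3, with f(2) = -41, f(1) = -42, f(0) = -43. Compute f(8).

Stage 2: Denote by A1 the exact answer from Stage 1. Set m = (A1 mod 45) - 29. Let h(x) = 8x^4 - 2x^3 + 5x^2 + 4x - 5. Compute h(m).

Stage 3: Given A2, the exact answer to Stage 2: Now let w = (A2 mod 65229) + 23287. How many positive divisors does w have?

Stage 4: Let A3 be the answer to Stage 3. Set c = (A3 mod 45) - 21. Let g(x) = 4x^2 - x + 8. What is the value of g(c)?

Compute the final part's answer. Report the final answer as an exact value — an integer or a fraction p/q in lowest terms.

13

Stage 1: f(3) = 2*(-41) + 2*(-42) + 3*(-43) = -295; iterating: f(3)=-295, f(4)=-798, f(5)=-2309, f(6)=-7099, f(7)=-21210, f(8)=-63545; answer -63545
Stage 2: A1 = -63545; m = 11; 8*(11)^4 - 2*(11)^3 + 5*(11)^2 + 4*(11)^1 - 5 = (117128) + (-2662) + (605) + (44) + (-5) = 115110; answer 115110
Stage 3: A2 = 115110; w = 73168; 73168 = 2^4 * 17 * 269; number of divisors = (4+1) * (1+1) * (1+1) = 20; answer 20
Stage 4: A3 = 20; c = -1; 4*(-1)^2 - 1*(-1)^1 + 8 = (4) + (1) + (8) = 13; answer 13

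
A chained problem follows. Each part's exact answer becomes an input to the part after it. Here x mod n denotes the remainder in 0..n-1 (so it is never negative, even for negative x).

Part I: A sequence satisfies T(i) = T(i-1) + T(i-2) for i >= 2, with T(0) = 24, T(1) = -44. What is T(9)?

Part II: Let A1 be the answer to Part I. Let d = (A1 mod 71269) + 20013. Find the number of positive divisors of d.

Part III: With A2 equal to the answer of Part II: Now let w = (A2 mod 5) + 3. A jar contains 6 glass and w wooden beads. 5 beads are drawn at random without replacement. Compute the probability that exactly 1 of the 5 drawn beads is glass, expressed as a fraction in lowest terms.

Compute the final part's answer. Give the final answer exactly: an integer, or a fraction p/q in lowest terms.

Part I: T(2) = 1*(-44) + 1*(24) = -20; iterating: T(2)=-20, T(3)=-64, T(4)=-84, T(5)=-148, T(6)=-232, T(7)=-380, T(8)=-612, T(9)=-992; answer -992
Part II: A1 = -992; d = 90290; 90290 = 2 * 5 * 9029; number of divisors = (1+1) * (1+1) * (1+1) = 8; answer 8
Part III: A2 = 8; w = 6; total draws C(12,5) = 792; favorable C(6,1)*C(6,4) = 90; P = 5/44; answer 5/44

5/44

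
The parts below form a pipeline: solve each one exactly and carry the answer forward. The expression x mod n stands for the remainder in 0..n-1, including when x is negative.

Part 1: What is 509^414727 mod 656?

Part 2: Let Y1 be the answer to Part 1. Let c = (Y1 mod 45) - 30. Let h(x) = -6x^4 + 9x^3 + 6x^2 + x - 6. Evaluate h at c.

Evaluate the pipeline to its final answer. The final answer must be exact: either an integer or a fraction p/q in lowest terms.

Part 1: squarings mod 656: 509^1=509, 509^2=617, 509^4=209, 509^8=385, 509^16=625, 509^32=305, 509^64=529, 509^128=385, 509^256=625, 509^512=305, 509^1024=529, 509^2048=385, 509^4096=625, 509^8192=305, 509^16384=529, 509^32768=385, 509^65536=625, 509^131072=305, 509^262144=529; 509^414727 = 509^1 * 509^2 * 509^4 * 509^1024 * 509^4096 * 509^16384 * 509^131072 * 509^262144 = 341 (mod 656); answer 341
Part 2: Y1 = 341; c = -4; -6*(-4)^4 + 9*(-4)^3 + 6*(-4)^2 + 1*(-4)^1 - 6 = (-1536) + (-576) + (96) + (-4) + (-6) = -2026; answer -2026

-2026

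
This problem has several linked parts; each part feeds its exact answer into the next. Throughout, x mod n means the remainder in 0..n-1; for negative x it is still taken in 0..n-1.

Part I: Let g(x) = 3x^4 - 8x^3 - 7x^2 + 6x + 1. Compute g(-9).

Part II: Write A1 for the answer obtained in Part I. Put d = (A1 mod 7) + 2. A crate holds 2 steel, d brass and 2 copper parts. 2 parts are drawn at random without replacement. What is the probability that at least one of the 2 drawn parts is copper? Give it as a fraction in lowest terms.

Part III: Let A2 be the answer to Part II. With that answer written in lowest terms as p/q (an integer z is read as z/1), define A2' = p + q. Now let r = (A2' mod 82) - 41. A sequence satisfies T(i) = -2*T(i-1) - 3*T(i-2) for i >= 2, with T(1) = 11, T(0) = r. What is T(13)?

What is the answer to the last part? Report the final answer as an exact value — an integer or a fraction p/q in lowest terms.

31679

Part I: 3*(-9)^4 - 8*(-9)^3 - 7*(-9)^2 + 6*(-9)^1 + 1 = (19683) + (5832) + (-567) + (-54) + (1) = 24895; answer 24895
Part II: A1 = 24895; d = 5; total draws C(9,2) = 36; complement C(7,2) = 21; favorable 36 - 21 = 15; P = 5/12; answer 5/12
Part III: A2 = 5/12; threaded value p + q = 17; r = -24; T(2) = -2*(11) - 3*(-24) = 50; iterating: T(2)=50, T(3)=-133, T(4)=116, T(5)=167, T(6)=-682, T(7)=863, T(8)=320, T(9)=-3229, T(10)=5498, T(11)=-1309, T(12)=-13876, T(13)=31679; answer 31679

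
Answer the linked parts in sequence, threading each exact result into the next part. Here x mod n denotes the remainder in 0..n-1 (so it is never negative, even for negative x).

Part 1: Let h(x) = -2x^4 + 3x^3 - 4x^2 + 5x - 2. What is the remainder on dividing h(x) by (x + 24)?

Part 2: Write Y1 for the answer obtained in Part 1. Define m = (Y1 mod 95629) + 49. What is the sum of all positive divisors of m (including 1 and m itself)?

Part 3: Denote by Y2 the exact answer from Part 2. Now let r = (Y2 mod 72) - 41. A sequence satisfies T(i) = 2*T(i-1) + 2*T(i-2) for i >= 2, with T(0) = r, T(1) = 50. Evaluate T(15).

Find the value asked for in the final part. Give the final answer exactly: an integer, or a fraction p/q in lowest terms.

68039168

Part 1: remainder = value at the root: -2*(-24)^4 + 3*(-24)^3 - 4*(-24)^2 + 5*(-24)^1 - 2 = (-663552) + (-41472) + (-2304) + (-120) + (-2) = -707450; answer -707450
Part 2: Y1 = -707450; m = 57631; 57631 = 7 * 8233; sigma = (1 + 7) * (1 + 8233) = 8 * 8234 = 65872; answer 65872
Part 3: Y2 = 65872; r = 23; T(2) = 2*(50) + 2*(23) = 146; iterating: T(2)=146, T(3)=392, T(4)=1076, T(5)=2936, T(6)=8024, T(7)=21920, T(8)=59888, T(9)=163616, T(10)=447008, T(11)=1221248, T(12)=3336512, T(13)=9115520, T(14)=24904064, T(15)=68039168; answer 68039168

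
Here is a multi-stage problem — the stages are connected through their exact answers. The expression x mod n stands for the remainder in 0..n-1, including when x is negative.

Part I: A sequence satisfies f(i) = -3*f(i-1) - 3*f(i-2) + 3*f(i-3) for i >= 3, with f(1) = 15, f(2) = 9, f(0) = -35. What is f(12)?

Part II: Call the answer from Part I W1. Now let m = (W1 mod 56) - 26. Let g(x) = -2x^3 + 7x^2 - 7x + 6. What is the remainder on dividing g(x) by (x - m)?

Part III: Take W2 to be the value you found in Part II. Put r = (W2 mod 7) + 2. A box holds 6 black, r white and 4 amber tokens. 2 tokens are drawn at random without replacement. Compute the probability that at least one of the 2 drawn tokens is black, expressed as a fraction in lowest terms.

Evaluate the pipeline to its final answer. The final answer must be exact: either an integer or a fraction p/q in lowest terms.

Part I: f(3) = -3*(9) - 3*(15) + 3*(-35) = -177; iterating: f(3)=-177, f(4)=549, f(5)=-1089, f(6)=1089, f(7)=1647, f(8)=-11475, f(9)=32751, f(10)=-58887, f(11)=43983, f(12)=142965; answer 142965
Part II: W1 = 142965; m = 27; remainder = value at the root: -2*(27)^3 + 7*(27)^2 - 7*(27)^1 + 6 = (-39366) + (5103) + (-189) + (6) = -34446; answer -34446
Part III: W2 = -34446; r = 3; total draws C(13,2) = 78; complement C(7,2) = 21; favorable 78 - 21 = 57; P = 19/26; answer 19/26

19/26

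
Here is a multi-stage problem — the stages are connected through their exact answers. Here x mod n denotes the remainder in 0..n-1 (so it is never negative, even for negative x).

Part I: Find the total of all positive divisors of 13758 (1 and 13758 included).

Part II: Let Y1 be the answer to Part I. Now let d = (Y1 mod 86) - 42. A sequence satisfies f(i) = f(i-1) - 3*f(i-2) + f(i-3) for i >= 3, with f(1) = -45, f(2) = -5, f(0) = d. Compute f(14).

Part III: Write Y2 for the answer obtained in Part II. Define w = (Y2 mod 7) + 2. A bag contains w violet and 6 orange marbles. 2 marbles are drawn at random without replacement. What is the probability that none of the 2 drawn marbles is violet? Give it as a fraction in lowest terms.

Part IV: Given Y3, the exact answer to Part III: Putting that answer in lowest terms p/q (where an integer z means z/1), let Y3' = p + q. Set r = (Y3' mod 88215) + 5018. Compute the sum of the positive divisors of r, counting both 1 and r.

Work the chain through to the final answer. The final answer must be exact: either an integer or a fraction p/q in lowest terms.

Part I: 13758 = 2 * 3 * 2293; sigma = (1 + 2) * (1 + 3) * (1 + 2293) = 3 * 4 * 2294 = 27528; answer 27528
Part II: Y1 = 27528; d = -34; f(3) = 1*(-5) - 3*(-45) + 1*(-34) = 96; iterating: f(3)=96, f(4)=66, f(5)=-227, f(6)=-329, f(7)=418, f(8)=1178, f(9)=-405, f(10)=-3521, f(11)=-1128, f(12)=9030, f(13)=8893, f(14)=-19325; answer -19325
Part III: Y2 = -19325; w = 4; total draws C(10,2) = 45; favorable C(6,2) = 15; P = 1/3; answer 1/3
Part IV: Y3 = 1/3; threaded value p + q = 4; r = 5022; 5022 = 2 * 3^4 * 31; sigma = (1 + 2) * (1 + 3 + 9 + 27 + 81) * (1 + 31) = 3 * 121 * 32 = 11616; answer 11616

11616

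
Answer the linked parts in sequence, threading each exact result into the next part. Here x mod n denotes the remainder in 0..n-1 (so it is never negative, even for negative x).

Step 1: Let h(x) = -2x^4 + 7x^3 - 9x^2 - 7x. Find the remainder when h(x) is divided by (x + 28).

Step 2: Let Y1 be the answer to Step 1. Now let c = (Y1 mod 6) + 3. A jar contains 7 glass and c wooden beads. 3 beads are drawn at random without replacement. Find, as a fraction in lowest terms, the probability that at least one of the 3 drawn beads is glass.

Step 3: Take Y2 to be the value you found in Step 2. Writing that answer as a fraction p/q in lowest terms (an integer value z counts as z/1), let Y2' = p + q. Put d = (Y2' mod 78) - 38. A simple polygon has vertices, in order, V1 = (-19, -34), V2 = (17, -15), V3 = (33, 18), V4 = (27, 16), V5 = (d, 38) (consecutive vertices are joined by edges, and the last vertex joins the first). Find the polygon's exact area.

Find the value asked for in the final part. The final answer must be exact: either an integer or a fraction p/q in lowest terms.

Step 1: remainder = value at the root: -2*(-28)^4 + 7*(-28)^3 - 9*(-28)^2 - 7*(-28)^1 = (-1229312) + (-153664) + (-7056) + (196) = -1389836; answer -1389836
Step 2: Y1 = -1389836; c = 7; total draws C(14,3) = 364; complement C(7,3) = 35; favorable 364 - 35 = 329; P = 47/52; answer 47/52
Step 3: Y2 = 47/52; threaded value p + q = 99; d = -17; cross terms: (-19*-15 - 17*-34)=863, (17*18 - 33*-15)=801, (33*16 - 27*18)=42, (27*38 - -17*16)=1298, (-17*-34 - -19*38)=1300; twice the area = |4304| = 4304; area = 2152; answer 2152

2152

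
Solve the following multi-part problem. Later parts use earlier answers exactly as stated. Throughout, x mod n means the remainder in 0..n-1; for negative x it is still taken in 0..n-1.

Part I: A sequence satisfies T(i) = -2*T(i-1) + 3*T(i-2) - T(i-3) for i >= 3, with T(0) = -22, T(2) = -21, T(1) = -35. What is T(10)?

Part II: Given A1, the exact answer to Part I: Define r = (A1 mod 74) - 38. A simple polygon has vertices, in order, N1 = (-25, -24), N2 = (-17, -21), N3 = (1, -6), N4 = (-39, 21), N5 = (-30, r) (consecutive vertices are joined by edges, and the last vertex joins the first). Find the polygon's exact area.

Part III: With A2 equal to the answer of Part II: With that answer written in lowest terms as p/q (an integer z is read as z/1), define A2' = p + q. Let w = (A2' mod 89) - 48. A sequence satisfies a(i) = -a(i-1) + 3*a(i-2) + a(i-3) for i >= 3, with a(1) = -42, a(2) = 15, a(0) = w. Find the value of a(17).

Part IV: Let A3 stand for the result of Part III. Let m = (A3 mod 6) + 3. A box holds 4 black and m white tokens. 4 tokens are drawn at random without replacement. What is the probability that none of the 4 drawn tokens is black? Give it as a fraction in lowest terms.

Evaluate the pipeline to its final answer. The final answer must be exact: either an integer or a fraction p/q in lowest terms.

Part I: T(3) = -2*(-21) + 3*(-35) - 1*(-22) = -41; iterating: T(3)=-41, T(4)=54, T(5)=-210, T(6)=623, T(7)=-1930, T(8)=5939, T(9)=-18291, T(10)=56329; answer 56329
Part II: A1 = 56329; r = -23; cross terms: (-25*-21 - -17*-24)=117, (-17*-6 - 1*-21)=123, (1*21 - -39*-6)=-213, (-39*-23 - -30*21)=1527, (-30*-24 - -25*-23)=145; twice the area = |1699| = 1699; area = 1699/2; answer 1699/2
Part III: A2 = 1699/2; threaded value p + q = 1701; w = -38; a(3) = -1*(15) + 3*(-42) + 1*(-38) = -179; iterating: a(3)=-179, a(4)=182, a(5)=-704, a(6)=1071, a(7)=-3001, a(8)=5510, a(9)=-13442, a(10)=26971, a(11)=-61787, a(12)=129258, a(13)=-287648, a(14)=613635, a(15)=-1347321, a(16)=2900578, a(17)=-6328906; answer -6328906
Part IV: A3 = -6328906; m = 5; total draws C(9,4) = 126; favorable C(5,4) = 5; P = 5/126; answer 5/126

5/126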